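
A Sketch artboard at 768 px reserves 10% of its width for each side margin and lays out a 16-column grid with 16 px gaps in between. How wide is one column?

23.4 px

768 × (1 − 2·10%) = 768 × 80% = 614.4 px for the columns.
614.4 − 15·16 = 374.4; ÷16 gives c = 23.4 px.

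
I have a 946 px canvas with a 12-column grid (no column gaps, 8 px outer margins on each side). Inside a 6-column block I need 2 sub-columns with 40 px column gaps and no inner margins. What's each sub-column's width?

212.5 px

Inside the margins: 946 − 16 = 930 px.
930 / 12 = 77.5 px per column.
6-column span = 6·77.5 = 465 px.
465 − 1·40 = 425; ÷2 gives d = 212.5 px.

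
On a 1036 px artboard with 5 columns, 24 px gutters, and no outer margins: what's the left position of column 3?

5c + 4·24 = 1036 → 5c = 940 → c = 188 px.
No margin, so column 3 starts at 2·(column + gutter) = 2·212 = 424 px.

424 px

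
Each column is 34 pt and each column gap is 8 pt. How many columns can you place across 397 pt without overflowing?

9 columns

k columns need k·34 + (k−1)·8 = k·42 − 8.
k·42 − 8 ≤ 397 → k ≤ 405 / 42 ≈ 9.64, so k = 9.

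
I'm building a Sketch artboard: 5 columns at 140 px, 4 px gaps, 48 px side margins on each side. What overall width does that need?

812 px

Artboard = 2·48 + 5·140 + 4·4 = 96 + 700 + 16 = 812 px.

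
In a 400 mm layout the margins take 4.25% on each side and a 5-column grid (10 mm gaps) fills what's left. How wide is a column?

Each margin = 4.25% of 400 = 17 mm; content = 400 − 2·17 = 366 mm.
5c + 4·10 = 366 → 5c = 326 → c = 65.2 mm.

65.2 mm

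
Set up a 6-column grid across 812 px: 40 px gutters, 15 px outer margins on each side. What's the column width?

Take off 30 px of margins, leaving 782 px.
6 columns + 5 gutters: 6c + 5·40 = 782.
6c = 782 − 200 = 582, so c = 97 px.

97 px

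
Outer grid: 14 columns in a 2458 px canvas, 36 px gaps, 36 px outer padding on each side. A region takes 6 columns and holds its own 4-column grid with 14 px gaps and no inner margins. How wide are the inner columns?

240 px

Take off 72 px of margins, leaving 2386 px.
14 columns + 13 gaps: 14c + 13·36 = 2386.
14c = 2386 − 468 = 1918, so c = 137 px.
6 columns plus 5 gaps: 822 + 180 = 1002 px.
1002 − 3·14 = 960; ÷4 gives d = 240 px.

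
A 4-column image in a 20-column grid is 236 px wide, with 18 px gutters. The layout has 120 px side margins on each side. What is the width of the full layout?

4c + 3·18 = 236 → 4c = 182 → c = 45.5 px.
Total width: 2·120 + 20·45.5 + 19·18 = 1492 px.

1492 px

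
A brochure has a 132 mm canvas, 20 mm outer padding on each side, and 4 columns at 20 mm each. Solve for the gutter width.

Content width = 132 − 2·20 = 92 mm.
4 columns take 4·20 = 80 mm; remaining 12 splits into 3 gutters.
g = 12 / 3 = 4 mm.

4 mm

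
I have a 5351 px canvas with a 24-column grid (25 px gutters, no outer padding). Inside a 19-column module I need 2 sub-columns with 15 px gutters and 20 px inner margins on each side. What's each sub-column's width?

2088 px

24c + 23·25 = 5351 → 24c = 4776 → c = 199 px.
19 columns plus 18 gutters: 3781 + 450 = 4231 px.
Inner content = 4231 − 2·20 = 4191 px.
4191 − 1·15 = 4176; ÷2 gives d = 2088 px.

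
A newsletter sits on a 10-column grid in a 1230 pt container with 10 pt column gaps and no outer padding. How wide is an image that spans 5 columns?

10 columns + 9 column gaps: 10c + 9·10 = 1230.
10c = 1230 − 90 = 1140, so c = 114 pt.
5 columns plus 4 column gaps: 570 + 40 = 610 pt.

610 pt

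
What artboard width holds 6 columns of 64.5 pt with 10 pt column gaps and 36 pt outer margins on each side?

509 pt

Adding margins, columns and gutters: 72 + 387 + 50 = 509 pt.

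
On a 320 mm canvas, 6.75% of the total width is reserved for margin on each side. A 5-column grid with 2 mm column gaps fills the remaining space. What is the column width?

53.76 mm

Margins: 6.75% × 320 = 21.6 mm each, so content = 320 − 43.2 = 276.8 mm.
Subtracting 4 column gaps of 2 leaves 268.8 for 5 columns, so c = 53.76 mm.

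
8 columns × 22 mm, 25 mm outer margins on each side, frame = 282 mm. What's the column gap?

Content width = 282 − 2·25 = 232 mm.
8·22 + 7g = 232 → 7g = 56 → g = 8 mm.

8 mm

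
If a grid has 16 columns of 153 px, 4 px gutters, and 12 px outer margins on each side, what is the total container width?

Adding margins, columns and gutters: 24 + 2448 + 60 = 2532 px.

2532 px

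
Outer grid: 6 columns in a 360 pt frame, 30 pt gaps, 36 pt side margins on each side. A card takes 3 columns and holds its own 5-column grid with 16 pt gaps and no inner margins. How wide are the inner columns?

13 pt

Inside the margins: 360 − 72 = 288 pt.
6c + 5·30 = 288 → 6c = 138 → c = 23 pt.
3 columns plus 2 gaps: 69 + 60 = 129 pt.
129 − 4·16 = 65; ÷5 gives d = 13 pt.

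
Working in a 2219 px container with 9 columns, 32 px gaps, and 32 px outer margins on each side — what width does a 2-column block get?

454 px

Inside the margins: 2219 − 64 = 2155 px.
9c + 8·32 = 2155 → 9c = 1899 → c = 211 px.
2 columns plus 1 gap: 422 + 32 = 454 px.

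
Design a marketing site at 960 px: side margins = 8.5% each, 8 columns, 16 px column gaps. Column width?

Each margin = 8.5% of 960 = 81.6 px; content = 960 − 2·81.6 = 796.8 px.
8 columns + 7 column gaps: 8c + 7·16 = 796.8.
8c = 796.8 − 112 = 684.8, so c = 85.6 px.

85.6 px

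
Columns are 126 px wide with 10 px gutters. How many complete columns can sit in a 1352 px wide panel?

10 columns

10 columns: 10·126 + 9·10 = 1350 px ≤ 1352.
11 columns: 1486 px > 1352. So 10.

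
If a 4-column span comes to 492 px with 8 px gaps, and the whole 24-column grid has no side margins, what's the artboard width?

Subtracting 3 gaps of 8 leaves 468 for 4 columns, so c = 117 px.
Artboard = 24·117 + 23·8 = 2808 + 184 = 2992 px.

2992 px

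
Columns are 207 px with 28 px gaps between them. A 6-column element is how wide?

Span of 6: 6·207 + 5·28 = 1242 + 140 = 1382 px.

1382 px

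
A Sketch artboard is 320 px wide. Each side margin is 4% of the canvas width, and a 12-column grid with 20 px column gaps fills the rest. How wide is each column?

Each margin = 4% of 320 = 12.8 px; content = 320 − 2·12.8 = 294.4 px.
12c + 11·20 = 294.4 → 12c = 74.4 → c = 6.2 px.

6.2 px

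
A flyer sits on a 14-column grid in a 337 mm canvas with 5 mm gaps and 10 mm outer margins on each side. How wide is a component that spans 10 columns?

225 mm

Take off 20 mm of margins, leaving 317 mm.
14c + 13·5 = 317 → 14c = 252 → c = 18 mm.
10-column span = 10·18 + 9·5 = 225 mm.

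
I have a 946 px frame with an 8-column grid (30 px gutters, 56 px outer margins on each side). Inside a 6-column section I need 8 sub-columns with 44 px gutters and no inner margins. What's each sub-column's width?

38.75 px

Take off 112 px of margins, leaving 834 px.
8 columns + 7 gutters: 8c + 7·30 = 834.
8c = 834 − 210 = 624, so c = 78 px.
6-column span = 6·78 + 5·30 = 618 px.
Subtracting 7 gutters of 44 leaves 310 for 8 columns, so d = 38.75 px.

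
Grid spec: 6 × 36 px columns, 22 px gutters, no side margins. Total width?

Summing: 216 + 110 = 326 px.

326 px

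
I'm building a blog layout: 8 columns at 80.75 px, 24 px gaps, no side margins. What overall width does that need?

814 px

Total width: 8·80.75 + 7·24 = 814 px.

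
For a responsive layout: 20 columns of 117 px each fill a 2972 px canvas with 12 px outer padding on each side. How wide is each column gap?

Take off 24 px of margins, leaving 2948 px.
20 columns take 20·117 = 2340 px; remaining 608 splits into 19 column gaps.
g = 608 / 19 = 32 px.

32 px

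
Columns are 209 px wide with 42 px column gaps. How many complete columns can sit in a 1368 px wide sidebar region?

5 columns

k columns need k·209 + (k−1)·42 = k·251 − 42.
k·251 − 42 ≤ 1368 → k ≤ 1410 / 251 ≈ 5.62, so k = 5.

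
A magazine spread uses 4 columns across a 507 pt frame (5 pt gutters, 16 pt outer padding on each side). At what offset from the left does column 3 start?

Content = 507 − 2·16 = 475 pt.
Subtracting 3 gutters of 5 leaves 460 for 4 columns, so c = 115 pt.
Each column+gutter stride is 120 pt; 2 of them past the 16 pt margin is 16 + 240 = 256 pt.

256 pt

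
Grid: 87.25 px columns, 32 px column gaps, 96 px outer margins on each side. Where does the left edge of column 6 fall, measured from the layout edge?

692.25 px

Before column 6: the margin + 5 columns + 5 column gaps.
Offset = 96 + 5·(87.25 + 32) = 96 + 596.25 = 692.25 px.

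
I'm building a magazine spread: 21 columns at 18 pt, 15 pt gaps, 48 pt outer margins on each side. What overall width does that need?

774 pt

Total width: 2·48 + 21·18 + 20·15 = 774 pt.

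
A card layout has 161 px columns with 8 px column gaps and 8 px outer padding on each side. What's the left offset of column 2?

Column 2 starts at margin + 1·(column + gutter) = 8 + 1·169 = 177 px.

177 px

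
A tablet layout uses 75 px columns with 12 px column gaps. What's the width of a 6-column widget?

6-column span = 6·75 + 5·12 = 510 px.

510 px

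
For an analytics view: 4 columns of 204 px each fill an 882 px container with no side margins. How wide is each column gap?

22 px

4 columns take 4·204 = 816 px; remaining 66 splits into 3 column gaps.
g = 66 / 3 = 22 px.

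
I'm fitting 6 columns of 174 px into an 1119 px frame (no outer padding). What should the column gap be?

15 px

6 columns take 6·174 = 1044 px; remaining 75 splits into 5 column gaps.
g = 75 / 5 = 15 px.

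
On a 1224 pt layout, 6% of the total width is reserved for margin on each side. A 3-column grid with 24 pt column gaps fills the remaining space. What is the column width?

343.04 pt

1224 × (1 − 2·6%) = 1224 × 88% = 1077.12 pt for the columns.
1077.12 − 2·24 = 1029.12; ÷3 gives c = 343.04 pt.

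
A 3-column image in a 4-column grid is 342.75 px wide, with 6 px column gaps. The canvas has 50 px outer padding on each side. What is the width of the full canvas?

559 px

Subtracting 2 column gaps of 6 leaves 330.75 for 3 columns, so c = 110.25 px.
Adding margins, columns and gutters: 100 + 441 + 18 = 559 px.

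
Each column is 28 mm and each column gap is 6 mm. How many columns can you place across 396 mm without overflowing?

11 columns

Each extra column adds 28 + 6 = 34 mm.
(396 + 6) / 34 = 11.82, so 11 columns fit.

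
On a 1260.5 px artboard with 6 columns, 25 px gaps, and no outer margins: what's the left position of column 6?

Subtracting 5 gaps of 25 leaves 1135.5 for 6 columns, so c = 189.25 px.
Before column 6: 5 columns + 5 gaps.
Offset = 5·(189.25 + 25) = 5·214.25 = 1071.25 px.

1071.25 px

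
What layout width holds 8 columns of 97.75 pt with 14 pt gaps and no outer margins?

Layout = 8·97.75 + 7·14 = 782 + 98 = 880 pt.

880 pt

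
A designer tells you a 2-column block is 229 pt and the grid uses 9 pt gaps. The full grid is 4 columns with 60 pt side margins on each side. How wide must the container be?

587 pt

229 − 1·9 = 220; ÷2 gives c = 110 pt.
Adding margins, columns and gutters: 120 + 440 + 27 = 587 pt.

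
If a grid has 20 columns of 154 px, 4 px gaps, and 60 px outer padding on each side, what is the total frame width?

3276 px

Total width: 2·60 + 20·154 + 19·4 = 3276 px.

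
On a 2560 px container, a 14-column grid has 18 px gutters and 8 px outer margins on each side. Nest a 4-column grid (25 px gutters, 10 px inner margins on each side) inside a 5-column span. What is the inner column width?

Take off 16 px of margins, leaving 2544 px.
14 columns + 13 gutters: 14c + 13·18 = 2544.
14c = 2544 − 234 = 2310, so c = 165 px.
Span of 5: 5·165 + 4·18 = 825 + 72 = 897 px.
Inner content = 897 − 2·10 = 877 px.
4d + 3·25 = 877 → 4d = 802 → d = 200.5 px.

200.5 px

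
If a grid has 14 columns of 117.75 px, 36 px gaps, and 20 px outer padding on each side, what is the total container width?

Total width: 2·20 + 14·117.75 + 13·36 = 2156.5 px.

2156.5 px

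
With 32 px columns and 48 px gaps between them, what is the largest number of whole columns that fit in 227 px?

k columns need k·32 + (k−1)·48 = k·80 − 48.
k·80 − 48 ≤ 227 → k ≤ 275 / 80 ≈ 3.44, so k = 3.

3 columns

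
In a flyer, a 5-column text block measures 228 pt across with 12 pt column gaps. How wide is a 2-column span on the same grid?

84 pt

5c + 4·12 = 228 → 5c = 180 → c = 36 pt.
2-column span = 2·36 + 1·12 = 84 pt.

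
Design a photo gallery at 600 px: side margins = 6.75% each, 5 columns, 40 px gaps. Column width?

Margins: 6.75% × 600 = 40.5 px each, so content = 600 − 81 = 519 px.
5 columns + 4 gaps: 5c + 4·40 = 519.
5c = 519 − 160 = 359, so c = 71.8 px.

71.8 px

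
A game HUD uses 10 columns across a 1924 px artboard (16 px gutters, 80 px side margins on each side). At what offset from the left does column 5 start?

Content = 1924 − 2·80 = 1764 px.
10c + 9·16 = 1764 → 10c = 1620 → c = 162 px.
Column 5 starts at margin + 4·(column + gutter) = 80 + 4·178 = 792 px.

792 px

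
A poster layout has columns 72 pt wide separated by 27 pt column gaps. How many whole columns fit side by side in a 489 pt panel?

Each extra column adds 72 + 27 = 99 pt.
(489 + 27) / 99 = 5.21, so 5 columns fit.

5 columns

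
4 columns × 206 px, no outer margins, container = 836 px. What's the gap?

Columns use 824 px, leaving 12 px across 3 gaps = 4 px each.

4 px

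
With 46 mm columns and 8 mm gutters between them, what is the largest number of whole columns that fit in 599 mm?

11 columns

Each extra column adds 46 + 8 = 54 mm.
(599 + 8) / 54 = 11.24, so 11 columns fit.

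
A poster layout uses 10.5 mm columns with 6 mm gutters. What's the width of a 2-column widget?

27 mm

2-column span = 2·10.5 + 1·6 = 27 mm.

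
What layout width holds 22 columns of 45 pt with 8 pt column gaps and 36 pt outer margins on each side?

1230 pt

Adding margins, columns and gutters: 72 + 990 + 168 = 1230 pt.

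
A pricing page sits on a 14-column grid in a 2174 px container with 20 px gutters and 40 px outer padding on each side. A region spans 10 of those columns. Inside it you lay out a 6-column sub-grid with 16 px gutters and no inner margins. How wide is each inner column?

Take off 80 px of margins, leaving 2094 px.
14c + 13·20 = 2094 → 14c = 1834 → c = 131 px.
10-column span = 10·131 + 9·20 = 1490 px.
6 columns + 5 gutters: 6d + 5·16 = 1490.
6d = 1490 − 80 = 1410, so d = 235 px.

235 px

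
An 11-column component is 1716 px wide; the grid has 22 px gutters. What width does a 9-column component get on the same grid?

Subtracting 10 gutters of 22 leaves 1496 for 11 columns, so c = 136 px.
9-column span = 9·136 + 8·22 = 1400 px.

1400 px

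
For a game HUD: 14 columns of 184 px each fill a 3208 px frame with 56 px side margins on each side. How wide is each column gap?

Content width = 3208 − 2·56 = 3096 px.
Columns use 2576 px, leaving 520 px across 13 column gaps = 40 px each.

40 px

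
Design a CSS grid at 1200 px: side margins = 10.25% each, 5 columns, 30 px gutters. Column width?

Each margin = 10.25% of 1200 = 123 px; content = 1200 − 2·123 = 954 px.
5 columns + 4 gutters: 5c + 4·30 = 954.
5c = 954 − 120 = 834, so c = 166.8 px.

166.8 px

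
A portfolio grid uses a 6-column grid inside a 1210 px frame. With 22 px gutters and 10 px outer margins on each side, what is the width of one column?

Inside the margins: 1210 − 20 = 1190 px.
6 columns + 5 gutters: 6c + 5·22 = 1190.
6c = 1190 − 110 = 1080, so c = 180 px.

180 px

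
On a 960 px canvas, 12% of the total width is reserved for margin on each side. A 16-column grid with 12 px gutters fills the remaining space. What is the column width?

960 × (1 − 2·12%) = 960 × 76% = 729.6 px for the columns.
16c + 15·12 = 729.6 → 16c = 549.6 → c = 34.35 px.

34.35 px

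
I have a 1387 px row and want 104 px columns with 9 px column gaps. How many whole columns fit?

Each extra column adds 104 + 9 = 113 px.
(1387 + 9) / 113 = 12.35, so 12 columns fit.

12 columns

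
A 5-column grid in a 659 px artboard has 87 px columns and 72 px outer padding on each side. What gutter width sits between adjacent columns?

Subtract both margins: 659 − 2·72 = 515 px.
5 columns take 5·87 = 435 px; remaining 80 splits into 4 gutters.
g = 80 / 4 = 20 px.

20 px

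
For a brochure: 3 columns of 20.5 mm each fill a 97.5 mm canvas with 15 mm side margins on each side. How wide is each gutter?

3 mm

Take off 30 mm of margins, leaving 67.5 mm.
Columns use 61.5 mm, leaving 6 mm across 2 gutters = 3 mm each.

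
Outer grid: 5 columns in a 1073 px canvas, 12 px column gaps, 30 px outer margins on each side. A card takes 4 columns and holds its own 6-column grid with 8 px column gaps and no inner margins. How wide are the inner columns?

Take off 60 px of margins, leaving 1013 px.
5c + 4·12 = 1013 → 5c = 965 → c = 193 px.
4-column span = 4·193 + 3·12 = 808 px.
6d + 5·8 = 808 → 6d = 768 → d = 128 px.

128 px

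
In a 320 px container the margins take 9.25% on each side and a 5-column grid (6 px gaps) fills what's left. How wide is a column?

Each margin = 9.25% of 320 = 29.6 px; content = 320 − 2·29.6 = 260.8 px.
Subtracting 4 gaps of 6 leaves 236.8 for 5 columns, so c = 47.36 px.

47.36 px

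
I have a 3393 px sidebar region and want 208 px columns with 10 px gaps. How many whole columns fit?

15 columns

15 columns: 15·208 + 14·10 = 3260 px ≤ 3393.
16 columns: 3478 px > 3393. So 15.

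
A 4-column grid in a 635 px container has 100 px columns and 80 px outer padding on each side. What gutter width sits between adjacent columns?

Content width = 635 − 2·80 = 475 px.
Columns use 400 px, leaving 75 px across 3 gutters = 25 px each.

25 px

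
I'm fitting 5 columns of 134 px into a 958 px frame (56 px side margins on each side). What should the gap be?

Inside the margins: 958 − 112 = 846 px.
5 columns take 5·134 = 670 px; remaining 176 splits into 4 gaps.
g = 176 / 4 = 44 px.

44 px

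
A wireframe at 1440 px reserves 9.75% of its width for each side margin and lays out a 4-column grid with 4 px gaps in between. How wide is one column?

286.8 px

Each margin = 9.75% of 1440 = 140.4 px; content = 1440 − 2·140.4 = 1159.2 px.
4 columns + 3 gaps: 4c + 3·4 = 1159.2.
4c = 1159.2 − 12 = 1147.2, so c = 286.8 px.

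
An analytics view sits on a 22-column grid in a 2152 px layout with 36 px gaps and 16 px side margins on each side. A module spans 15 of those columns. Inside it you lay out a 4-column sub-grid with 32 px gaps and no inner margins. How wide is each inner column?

334.5 px

Subtract both margins: 2152 − 2·16 = 2120 px.
22c + 21·36 = 2120 → 22c = 1364 → c = 62 px.
Span of 15: 15·62 + 14·36 = 930 + 504 = 1434 px.
Subtracting 3 gaps of 32 leaves 1338 for 4 columns, so d = 334.5 px.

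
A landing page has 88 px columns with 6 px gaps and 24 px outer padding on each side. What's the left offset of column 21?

1904 px

Before column 21: the margin + 20 columns + 20 gaps.
Offset = 24 + 20·(88 + 6) = 24 + 1880 = 1904 px.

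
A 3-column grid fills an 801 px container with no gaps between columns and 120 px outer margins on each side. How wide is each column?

Subtract both margins: 801 − 2·120 = 561 px.
With no gaps, each column is 561/3 = 187 px.

187 px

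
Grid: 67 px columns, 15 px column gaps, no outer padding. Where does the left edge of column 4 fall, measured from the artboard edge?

No margin, so column 4 starts at 3·(column + gutter) = 3·82 = 246 px.

246 px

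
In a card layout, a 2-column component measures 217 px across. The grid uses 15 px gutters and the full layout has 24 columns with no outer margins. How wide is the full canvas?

Subtracting 1 gutter of 15 leaves 202 for 2 columns, so c = 101 px.
Summing: 2424 + 345 = 2769 px.

2769 px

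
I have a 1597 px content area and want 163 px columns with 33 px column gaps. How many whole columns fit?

Each extra column adds 163 + 33 = 196 px.
(1597 + 33) / 196 = 8.32, so 8 columns fit.

8 columns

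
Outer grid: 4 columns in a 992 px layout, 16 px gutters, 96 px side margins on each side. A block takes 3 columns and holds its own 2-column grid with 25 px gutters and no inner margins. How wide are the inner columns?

Take off 192 px of margins, leaving 800 px.
4c + 3·16 = 800 → 4c = 752 → c = 188 px.
3-column span = 3·188 + 2·16 = 596 px.
596 − 1·25 = 571; ÷2 gives d = 285.5 px.

285.5 px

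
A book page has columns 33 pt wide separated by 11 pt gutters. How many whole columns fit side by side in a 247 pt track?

5 columns

5 columns: 5·33 + 4·11 = 209 pt ≤ 247.
6 columns: 253 pt > 247. So 5.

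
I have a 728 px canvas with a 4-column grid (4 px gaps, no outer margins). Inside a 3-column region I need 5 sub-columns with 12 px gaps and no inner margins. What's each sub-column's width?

Subtracting 3 gaps of 4 leaves 716 for 4 columns, so c = 179 px.
3 columns plus 2 gaps: 537 + 8 = 545 px.
5d + 4·12 = 545 → 5d = 497 → d = 99.4 px.

99.4 px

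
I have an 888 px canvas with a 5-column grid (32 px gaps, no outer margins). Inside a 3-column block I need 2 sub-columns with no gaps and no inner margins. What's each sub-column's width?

260 px

5 columns + 4 gaps: 5c + 4·32 = 888.
5c = 888 − 128 = 760, so c = 152 px.
3-column span = 3·152 + 2·32 = 520 px.
520 / 2 = 260 px per column.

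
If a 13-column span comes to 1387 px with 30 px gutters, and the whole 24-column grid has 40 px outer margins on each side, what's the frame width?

13c + 12·30 = 1387 → 13c = 1027 → c = 79 px.
Frame = 2·40 + 24·79 + 23·30 = 80 + 1896 + 690 = 2666 px.

2666 px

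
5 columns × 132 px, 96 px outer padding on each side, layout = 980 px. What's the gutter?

Inside the margins: 980 − 192 = 788 px.
5 columns take 5·132 = 660 px; remaining 128 splits into 4 gutters.
g = 128 / 4 = 32 px.

32 px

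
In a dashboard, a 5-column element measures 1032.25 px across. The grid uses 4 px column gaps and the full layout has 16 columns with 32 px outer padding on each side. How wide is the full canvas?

Subtracting 4 column gaps of 4 leaves 1016.25 for 5 columns, so c = 203.25 px.
Canvas = 2·32 + 16·203.25 + 15·4 = 64 + 3252 + 60 = 3376 px.

3376 px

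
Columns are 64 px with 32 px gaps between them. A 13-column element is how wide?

Span of 13: 13·64 + 12·32 = 832 + 384 = 1216 px.

1216 px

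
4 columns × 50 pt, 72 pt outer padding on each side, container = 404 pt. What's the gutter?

20 pt

Subtract both margins: 404 − 2·72 = 260 pt.
Columns use 200 pt, leaving 60 pt across 3 gutters = 20 pt each.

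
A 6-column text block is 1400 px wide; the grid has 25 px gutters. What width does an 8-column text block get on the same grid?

6 columns + 5 gutters: 6c + 5·25 = 1400.
6c = 1400 − 125 = 1275, so c = 212.5 px.
8 columns plus 7 gutters: 1700 + 175 = 1875 px.

1875 px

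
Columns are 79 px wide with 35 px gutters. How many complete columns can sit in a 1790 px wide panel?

16 columns

Each extra column adds 79 + 35 = 114 px.
(1790 + 35) / 114 = 16.01, so 16 columns fit.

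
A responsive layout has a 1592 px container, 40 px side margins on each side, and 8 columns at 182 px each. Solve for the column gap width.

Subtract both margins: 1592 − 2·40 = 1512 px.
8 columns take 8·182 = 1456 px; remaining 56 splits into 7 column gaps.
g = 56 / 7 = 8 px.

8 px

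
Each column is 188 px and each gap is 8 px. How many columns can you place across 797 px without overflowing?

4 columns

4 columns: 4·188 + 3·8 = 776 px ≤ 797.
5 columns: 972 px > 797. So 4.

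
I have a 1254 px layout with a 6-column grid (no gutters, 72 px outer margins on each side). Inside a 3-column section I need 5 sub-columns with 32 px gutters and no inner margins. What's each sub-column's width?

85.4 px

Outer content = 1254 − 2·72 = 1110 px.
1110 / 6 = 185 px per column.
3-column span = 3·185 = 555 px.
5 columns + 4 gutters: 5d + 4·32 = 555.
5d = 555 − 128 = 427, so d = 85.4 px.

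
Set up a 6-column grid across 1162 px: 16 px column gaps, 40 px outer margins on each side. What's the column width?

Content width = 1162 − 2·40 = 1082 px.
1082 − 5·16 = 1002; ÷6 gives c = 167 px.

167 px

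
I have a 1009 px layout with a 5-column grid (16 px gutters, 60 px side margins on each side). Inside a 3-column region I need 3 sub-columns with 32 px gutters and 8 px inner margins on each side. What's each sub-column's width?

149 px

Outer content = 1009 − 2·60 = 889 px.
889 − 4·16 = 825; ÷5 gives c = 165 px.
Span of 3: 3·165 + 2·16 = 495 + 32 = 527 px.
Inner content = 527 − 2·8 = 511 px.
Subtracting 2 gutters of 32 leaves 447 for 3 columns, so d = 149 px.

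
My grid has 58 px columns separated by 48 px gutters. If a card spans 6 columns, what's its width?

588 px

6 columns plus 5 gutters: 348 + 240 = 588 px.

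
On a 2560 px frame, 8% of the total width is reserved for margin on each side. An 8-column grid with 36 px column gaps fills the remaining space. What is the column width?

2560 × (1 − 2·8%) = 2560 × 84% = 2150.4 px for the columns.
8 columns + 7 column gaps: 8c + 7·36 = 2150.4.
8c = 2150.4 − 252 = 1898.4, so c = 237.3 px.

237.3 px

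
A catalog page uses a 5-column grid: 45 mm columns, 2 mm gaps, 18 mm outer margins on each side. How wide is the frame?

269 mm

Total width: 2·18 + 5·45 + 4·2 = 269 mm.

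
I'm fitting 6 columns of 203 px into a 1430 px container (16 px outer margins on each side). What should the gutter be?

36 px

Inside the margins: 1430 − 32 = 1398 px.
6·203 + 5g = 1398 → 5g = 180 → g = 36 px.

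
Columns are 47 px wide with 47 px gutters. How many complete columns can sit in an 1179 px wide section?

13 columns

13 columns: 13·47 + 12·47 = 1175 px ≤ 1179.
14 columns: 1269 px > 1179. So 13.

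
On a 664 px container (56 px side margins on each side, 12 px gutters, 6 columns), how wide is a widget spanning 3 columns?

Take off 112 px of margins, leaving 552 px.
Subtracting 5 gutters of 12 leaves 492 for 6 columns, so c = 82 px.
3-column span = 3·82 + 2·12 = 270 px.

270 px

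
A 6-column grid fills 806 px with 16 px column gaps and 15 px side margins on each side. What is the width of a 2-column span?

Content width = 806 − 2·15 = 776 px.
6 columns + 5 column gaps: 6c + 5·16 = 776.
6c = 776 − 80 = 696, so c = 116 px.
Span of 2: 2·116 + 1·16 = 232 + 16 = 248 px.

248 px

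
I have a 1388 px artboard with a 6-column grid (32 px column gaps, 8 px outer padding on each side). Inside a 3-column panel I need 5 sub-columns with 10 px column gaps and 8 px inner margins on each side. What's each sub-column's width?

Inside the margins: 1388 − 16 = 1372 px.
Subtracting 5 column gaps of 32 leaves 1212 for 6 columns, so c = 202 px.
3 columns plus 2 column gaps: 606 + 64 = 670 px.
Inner content = 670 − 2·8 = 654 px.
5d + 4·10 = 654 → 5d = 614 → d = 122.8 px.

122.8 px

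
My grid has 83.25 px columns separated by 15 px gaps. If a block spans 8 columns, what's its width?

8-column span = 8·83.25 + 7·15 = 771 px.

771 px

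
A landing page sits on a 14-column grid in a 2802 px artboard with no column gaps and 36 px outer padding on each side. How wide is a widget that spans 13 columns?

2535 px

Content width = 2802 − 2·36 = 2730 px.
2730 / 14 = 195 px per column.
13-column span = 13·195 = 2535 px.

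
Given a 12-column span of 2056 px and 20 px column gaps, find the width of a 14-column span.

2402 px

12 columns + 11 column gaps: 12c + 11·20 = 2056.
12c = 2056 − 220 = 1836, so c = 153 px.
14 columns plus 13 column gaps: 2142 + 260 = 2402 px.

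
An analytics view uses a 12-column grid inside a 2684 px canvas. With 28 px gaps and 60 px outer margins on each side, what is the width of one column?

Subtract both margins: 2684 − 2·60 = 2564 px.
12 columns + 11 gaps: 12c + 11·28 = 2564.
12c = 2564 − 308 = 2256, so c = 188 px.

188 px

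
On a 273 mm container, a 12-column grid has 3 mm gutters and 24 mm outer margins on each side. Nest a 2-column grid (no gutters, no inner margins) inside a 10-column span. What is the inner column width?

93.5 mm

Inside the margins: 273 − 48 = 225 mm.
12c + 11·3 = 225 → 12c = 192 → c = 16 mm.
Span of 10: 10·16 + 9·3 = 160 + 27 = 187 mm.
187 / 2 = 93.5 mm per column.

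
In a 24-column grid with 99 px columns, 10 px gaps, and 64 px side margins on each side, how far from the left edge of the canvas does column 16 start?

Before column 16: the margin + 15 columns + 15 gaps.
Offset = 64 + 15·(99 + 10) = 64 + 1635 = 1699 px.

1699 px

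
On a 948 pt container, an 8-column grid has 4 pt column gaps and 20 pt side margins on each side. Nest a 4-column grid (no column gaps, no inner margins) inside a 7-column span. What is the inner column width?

Outer content = 948 − 2·20 = 908 pt.
908 − 7·4 = 880; ÷8 gives c = 110 pt.
Span of 7: 7·110 + 6·4 = 770 + 24 = 794 pt.
4d = 794 → d = 198.5 pt.

198.5 pt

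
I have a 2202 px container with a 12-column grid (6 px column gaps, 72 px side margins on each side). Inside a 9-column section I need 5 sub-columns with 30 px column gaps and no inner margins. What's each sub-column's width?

Outer content = 2202 − 2·72 = 2058 px.
12 columns + 11 column gaps: 12c + 11·6 = 2058.
12c = 2058 − 66 = 1992, so c = 166 px.
9 columns plus 8 column gaps: 1494 + 48 = 1542 px.
5d + 4·30 = 1542 → 5d = 1422 → d = 284.4 px.

284.4 px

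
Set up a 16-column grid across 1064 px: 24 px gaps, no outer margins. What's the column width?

44 px

Subtracting 15 gaps of 24 leaves 704 for 16 columns, so c = 44 px.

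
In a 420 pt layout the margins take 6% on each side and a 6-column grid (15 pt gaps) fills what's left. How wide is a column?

49.1 pt

420 × (1 − 2·6%) = 420 × 88% = 369.6 pt for the columns.
6 columns + 5 gaps: 6c + 5·15 = 369.6.
6c = 369.6 − 75 = 294.6, so c = 49.1 pt.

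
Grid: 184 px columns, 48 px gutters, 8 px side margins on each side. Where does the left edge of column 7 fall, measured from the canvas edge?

Each column+gutter stride is 232 px; 6 of them past the 8 px margin is 8 + 1392 = 1400 px.

1400 px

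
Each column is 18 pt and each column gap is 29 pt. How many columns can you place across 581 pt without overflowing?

12 columns

12 columns: 12·18 + 11·29 = 535 pt ≤ 581.
13 columns: 582 pt > 581. So 12.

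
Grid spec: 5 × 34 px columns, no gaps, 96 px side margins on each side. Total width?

Total width: 2·96 + 5·34 = 362 px.

362 px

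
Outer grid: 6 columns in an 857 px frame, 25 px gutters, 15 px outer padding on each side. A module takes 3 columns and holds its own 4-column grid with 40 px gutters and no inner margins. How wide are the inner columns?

Inside the margins: 857 − 30 = 827 px.
827 − 5·25 = 702; ÷6 gives c = 117 px.
Span of 3: 3·117 + 2·25 = 351 + 50 = 401 px.
Subtracting 3 gutters of 40 leaves 281 for 4 columns, so d = 70.25 px.

70.25 px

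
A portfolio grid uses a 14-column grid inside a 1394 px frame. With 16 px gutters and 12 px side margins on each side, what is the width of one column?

83 px

Inside the margins: 1394 − 24 = 1370 px.
Subtracting 13 gutters of 16 leaves 1162 for 14 columns, so c = 83 px.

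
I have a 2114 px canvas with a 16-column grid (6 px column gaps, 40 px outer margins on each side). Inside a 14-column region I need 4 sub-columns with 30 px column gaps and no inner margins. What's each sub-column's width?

Subtract both margins: 2114 − 2·40 = 2034 px.
16 columns + 15 column gaps: 16c + 15·6 = 2034.
16c = 2034 − 90 = 1944, so c = 121.5 px.
14 columns plus 13 column gaps: 1701 + 78 = 1779 px.
Subtracting 3 column gaps of 30 leaves 1689 for 4 columns, so d = 422.25 px.

422.25 px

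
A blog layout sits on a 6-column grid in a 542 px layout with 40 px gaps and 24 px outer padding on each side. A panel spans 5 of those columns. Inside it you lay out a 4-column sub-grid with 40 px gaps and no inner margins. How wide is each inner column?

71.25 px

Subtract both margins: 542 − 2·24 = 494 px.
494 − 5·40 = 294; ÷6 gives c = 49 px.
5-column span = 5·49 + 4·40 = 405 px.
4 columns + 3 gaps: 4d + 3·40 = 405.
4d = 405 − 120 = 285, so d = 71.25 px.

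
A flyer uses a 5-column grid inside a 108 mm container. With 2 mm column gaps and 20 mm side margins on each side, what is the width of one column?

Content width = 108 − 2·20 = 68 mm.
Subtracting 4 column gaps of 2 leaves 60 for 5 columns, so c = 12 mm.

12 mm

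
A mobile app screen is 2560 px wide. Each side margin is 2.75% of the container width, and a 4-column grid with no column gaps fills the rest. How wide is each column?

604.8 px

2560 × (1 − 2·2.75%) = 2560 × 94.5% = 2419.2 px for the columns.
2419.2 / 4 = 604.8 px per column.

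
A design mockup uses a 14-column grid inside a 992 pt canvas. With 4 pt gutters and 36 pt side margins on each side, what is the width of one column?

62 pt

Take off 72 pt of margins, leaving 920 pt.
14 columns + 13 gutters: 14c + 13·4 = 920.
14c = 920 − 52 = 868, so c = 62 pt.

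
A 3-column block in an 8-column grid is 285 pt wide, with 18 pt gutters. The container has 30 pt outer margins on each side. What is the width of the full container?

3 columns + 2 gutters: 3c + 2·18 = 285.
3c = 285 − 36 = 249, so c = 83 pt.
Container = 2·30 + 8·83 + 7·18 = 60 + 664 + 126 = 850 pt.

850 pt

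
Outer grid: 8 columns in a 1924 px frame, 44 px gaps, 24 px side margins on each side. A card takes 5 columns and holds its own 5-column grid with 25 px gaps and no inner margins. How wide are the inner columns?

Take off 48 px of margins, leaving 1876 px.
Subtracting 7 gaps of 44 leaves 1568 for 8 columns, so c = 196 px.
Span of 5: 5·196 + 4·44 = 980 + 176 = 1156 px.
1156 − 4·25 = 1056; ÷5 gives d = 211.2 px.

211.2 px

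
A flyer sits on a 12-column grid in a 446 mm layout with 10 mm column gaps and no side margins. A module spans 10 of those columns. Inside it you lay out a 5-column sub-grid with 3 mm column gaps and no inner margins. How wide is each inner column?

71.6 mm

12 columns + 11 column gaps: 12c + 11·10 = 446.
12c = 446 − 110 = 336, so c = 28 mm.
10 columns plus 9 column gaps: 280 + 90 = 370 mm.
5d + 4·3 = 370 → 5d = 358 → d = 71.6 mm.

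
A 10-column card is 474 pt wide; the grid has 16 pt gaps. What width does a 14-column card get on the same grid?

10 columns + 9 gaps: 10c + 9·16 = 474.
10c = 474 − 144 = 330, so c = 33 pt.
14 columns plus 13 gaps: 462 + 208 = 670 pt.

670 pt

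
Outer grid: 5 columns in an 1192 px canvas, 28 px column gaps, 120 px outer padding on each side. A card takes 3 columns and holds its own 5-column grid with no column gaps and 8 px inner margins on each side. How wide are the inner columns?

108.8 px

Outer content = 1192 − 2·120 = 952 px.
5c + 4·28 = 952 → 5c = 840 → c = 168 px.
3-column span = 3·168 + 2·28 = 560 px.
Inner content = 560 − 2·8 = 544 px.
With no column gaps, each column is 544/5 = 108.8 px.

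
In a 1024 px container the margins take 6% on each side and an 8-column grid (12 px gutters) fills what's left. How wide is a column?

102.14 px

1024 × (1 − 2·6%) = 1024 × 88% = 901.12 px for the columns.
8 columns + 7 gutters: 8c + 7·12 = 901.12.
8c = 901.12 − 84 = 817.12, so c = 102.14 px.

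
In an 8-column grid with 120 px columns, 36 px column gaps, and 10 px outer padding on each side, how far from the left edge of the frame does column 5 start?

Before column 5: the margin + 4 columns + 4 column gaps.
Offset = 10 + 4·(120 + 36) = 10 + 624 = 634 px.

634 px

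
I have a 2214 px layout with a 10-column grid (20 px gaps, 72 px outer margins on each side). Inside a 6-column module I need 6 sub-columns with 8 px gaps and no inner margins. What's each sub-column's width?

199 px

Subtract both margins: 2214 − 2·72 = 2070 px.
Subtracting 9 gaps of 20 leaves 1890 for 10 columns, so c = 189 px.
Span of 6: 6·189 + 5·20 = 1134 + 100 = 1234 px.
1234 − 5·8 = 1194; ÷6 gives d = 199 px.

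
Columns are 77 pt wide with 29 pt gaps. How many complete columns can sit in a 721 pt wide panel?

Each extra column adds 77 + 29 = 106 pt.
(721 + 29) / 106 = 7.08, so 7 columns fit.

7 columns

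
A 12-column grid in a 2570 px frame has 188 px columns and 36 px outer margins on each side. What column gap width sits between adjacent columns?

22 px

Inside the margins: 2570 − 72 = 2498 px.
12·188 + 11g = 2498 → 11g = 242 → g = 22 px.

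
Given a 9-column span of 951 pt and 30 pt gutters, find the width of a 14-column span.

951 − 8·30 = 711; ÷9 gives c = 79 pt.
Span of 14: 14·79 + 13·30 = 1106 + 390 = 1496 pt.

1496 pt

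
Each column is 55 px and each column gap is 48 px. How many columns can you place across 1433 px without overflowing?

k columns need k·55 + (k−1)·48 = k·103 − 48.
k·103 − 48 ≤ 1433 → k ≤ 1481 / 103 ≈ 14.38, so k = 14.

14 columns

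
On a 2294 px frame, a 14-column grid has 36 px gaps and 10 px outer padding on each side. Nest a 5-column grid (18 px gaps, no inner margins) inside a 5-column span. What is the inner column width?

Outer content = 2294 − 2·10 = 2274 px.
Subtracting 13 gaps of 36 leaves 1806 for 14 columns, so c = 129 px.
5 columns plus 4 gaps: 645 + 144 = 789 px.
Subtracting 4 gaps of 18 leaves 717 for 5 columns, so d = 143.4 px.

143.4 px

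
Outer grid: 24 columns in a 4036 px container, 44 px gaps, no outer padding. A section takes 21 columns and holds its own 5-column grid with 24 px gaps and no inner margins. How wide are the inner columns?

686 px

4036 − 23·44 = 3024; ÷24 gives c = 126 px.
21-column span = 21·126 + 20·44 = 3526 px.
5d + 4·24 = 3526 → 5d = 3430 → d = 686 px.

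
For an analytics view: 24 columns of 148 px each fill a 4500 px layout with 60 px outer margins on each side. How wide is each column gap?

36 px

Subtract both margins: 4500 − 2·60 = 4380 px.
24 columns take 24·148 = 3552 px; remaining 828 splits into 23 column gaps.
g = 828 / 23 = 36 px.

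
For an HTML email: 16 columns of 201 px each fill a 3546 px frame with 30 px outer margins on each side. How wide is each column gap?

18 px

Content width = 3546 − 2·30 = 3486 px.
Columns use 3216 px, leaving 270 px across 15 column gaps = 18 px each.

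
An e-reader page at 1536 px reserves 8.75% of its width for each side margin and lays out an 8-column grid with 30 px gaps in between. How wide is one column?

132.15 px

Each margin = 8.75% of 1536 = 134.4 px; content = 1536 − 2·134.4 = 1267.2 px.
8c + 7·30 = 1267.2 → 8c = 1057.2 → c = 132.15 px.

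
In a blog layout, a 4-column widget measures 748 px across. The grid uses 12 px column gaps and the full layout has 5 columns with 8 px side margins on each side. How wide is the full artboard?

954 px

Subtracting 3 column gaps of 12 leaves 712 for 4 columns, so c = 178 px.
Total width: 2·8 + 5·178 + 4·12 = 954 px.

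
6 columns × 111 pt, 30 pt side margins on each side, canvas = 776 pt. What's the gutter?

Subtract both margins: 776 − 2·30 = 716 pt.
6 columns take 6·111 = 666 pt; remaining 50 splits into 5 gutters.
g = 50 / 5 = 10 pt.

10 pt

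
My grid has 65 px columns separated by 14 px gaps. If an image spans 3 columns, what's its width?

223 px

3-column span = 3·65 + 2·14 = 223 px.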